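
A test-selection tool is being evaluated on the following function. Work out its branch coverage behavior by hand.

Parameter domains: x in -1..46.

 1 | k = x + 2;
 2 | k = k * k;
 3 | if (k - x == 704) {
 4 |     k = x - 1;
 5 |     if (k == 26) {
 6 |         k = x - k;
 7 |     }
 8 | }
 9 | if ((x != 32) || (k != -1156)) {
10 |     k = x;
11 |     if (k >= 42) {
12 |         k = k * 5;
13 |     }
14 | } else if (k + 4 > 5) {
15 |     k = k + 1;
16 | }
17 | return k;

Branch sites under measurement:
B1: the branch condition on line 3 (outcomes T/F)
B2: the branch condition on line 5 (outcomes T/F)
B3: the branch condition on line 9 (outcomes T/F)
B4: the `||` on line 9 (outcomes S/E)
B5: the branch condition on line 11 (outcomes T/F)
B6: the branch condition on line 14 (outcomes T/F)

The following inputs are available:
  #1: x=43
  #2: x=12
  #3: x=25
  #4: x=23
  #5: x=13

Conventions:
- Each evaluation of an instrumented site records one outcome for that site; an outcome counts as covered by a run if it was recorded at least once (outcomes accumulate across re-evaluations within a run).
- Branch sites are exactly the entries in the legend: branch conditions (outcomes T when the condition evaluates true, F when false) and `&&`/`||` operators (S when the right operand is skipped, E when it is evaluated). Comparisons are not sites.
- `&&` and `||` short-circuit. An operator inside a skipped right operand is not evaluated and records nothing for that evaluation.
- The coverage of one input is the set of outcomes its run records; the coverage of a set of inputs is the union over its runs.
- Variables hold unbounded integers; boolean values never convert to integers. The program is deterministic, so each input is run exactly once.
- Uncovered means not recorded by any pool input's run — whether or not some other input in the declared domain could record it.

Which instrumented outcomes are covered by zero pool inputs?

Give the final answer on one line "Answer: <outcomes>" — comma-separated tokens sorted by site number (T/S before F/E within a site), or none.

test 1 (x=43) fires B1->F, B4->S, B3->T, B5->T; hits B1=F, B3=T, B4=S, B5=T
test 2 (x=12) fires B1->F, B4->S, B3->T, B5->F; hits B1=F, B3=T, B4=S, B5=F
test 3 (x=25) fires B1->T, B2->F, B4->S, B3->T, B5->F; hits B1=T, B2=F, B3=T, B4=S, B5=F
test 4 (x=23) fires B1->F, B4->S, B3->T, B5->F; hits B1=F, B3=T, B4=S, B5=F
test 5 (x=13) fires B1->F, B4->S, B3->T, B5->F; hits B1=F, B3=T, B4=S, B5=F
union over the pool: B1=T, B1=F, B2=F, B3=T, B4=S, B5=T, B5=F
uncovered (5 of 12): B2=T, B3=F, B4=E, B6=T, B6=F

Answer: B2=T, B3=F, B4=E, B6=T, B6=F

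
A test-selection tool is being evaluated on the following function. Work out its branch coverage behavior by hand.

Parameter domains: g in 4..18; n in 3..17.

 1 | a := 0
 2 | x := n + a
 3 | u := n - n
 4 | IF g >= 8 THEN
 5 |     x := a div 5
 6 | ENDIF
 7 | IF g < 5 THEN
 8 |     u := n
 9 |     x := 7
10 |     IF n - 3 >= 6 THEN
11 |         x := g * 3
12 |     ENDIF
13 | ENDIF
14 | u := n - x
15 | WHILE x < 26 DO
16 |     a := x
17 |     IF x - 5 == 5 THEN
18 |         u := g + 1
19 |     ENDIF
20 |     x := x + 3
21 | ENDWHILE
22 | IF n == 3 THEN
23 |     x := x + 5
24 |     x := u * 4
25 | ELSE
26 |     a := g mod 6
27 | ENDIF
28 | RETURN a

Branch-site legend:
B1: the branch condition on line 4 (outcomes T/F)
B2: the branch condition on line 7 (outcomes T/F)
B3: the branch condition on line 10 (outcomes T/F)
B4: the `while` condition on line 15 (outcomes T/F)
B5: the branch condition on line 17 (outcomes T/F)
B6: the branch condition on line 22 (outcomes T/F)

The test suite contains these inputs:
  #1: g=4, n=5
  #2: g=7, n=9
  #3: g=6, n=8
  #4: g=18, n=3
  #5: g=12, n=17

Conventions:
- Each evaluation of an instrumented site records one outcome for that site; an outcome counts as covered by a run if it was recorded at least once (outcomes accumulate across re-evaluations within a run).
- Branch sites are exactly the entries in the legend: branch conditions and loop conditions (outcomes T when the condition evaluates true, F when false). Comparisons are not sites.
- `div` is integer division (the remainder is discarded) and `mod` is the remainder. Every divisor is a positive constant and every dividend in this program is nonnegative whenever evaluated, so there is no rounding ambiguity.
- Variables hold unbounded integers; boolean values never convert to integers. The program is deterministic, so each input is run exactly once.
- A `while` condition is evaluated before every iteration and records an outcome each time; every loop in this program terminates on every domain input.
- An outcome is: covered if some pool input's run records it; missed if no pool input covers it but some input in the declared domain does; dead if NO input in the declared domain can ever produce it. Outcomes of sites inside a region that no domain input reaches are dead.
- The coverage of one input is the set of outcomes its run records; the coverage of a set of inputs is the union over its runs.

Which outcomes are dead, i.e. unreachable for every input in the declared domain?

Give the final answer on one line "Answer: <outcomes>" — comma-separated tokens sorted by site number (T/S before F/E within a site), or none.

sweeping the full domain (225 inputs) for each outcome:
  reachable outcomes have witnesses, e.g. B1=T (e.g. g=8, n=3), B1=F (e.g. g=4, n=3), B2=T (e.g. g=4, n=3), B2=F (e.g. g=5, n=3)

Answer: none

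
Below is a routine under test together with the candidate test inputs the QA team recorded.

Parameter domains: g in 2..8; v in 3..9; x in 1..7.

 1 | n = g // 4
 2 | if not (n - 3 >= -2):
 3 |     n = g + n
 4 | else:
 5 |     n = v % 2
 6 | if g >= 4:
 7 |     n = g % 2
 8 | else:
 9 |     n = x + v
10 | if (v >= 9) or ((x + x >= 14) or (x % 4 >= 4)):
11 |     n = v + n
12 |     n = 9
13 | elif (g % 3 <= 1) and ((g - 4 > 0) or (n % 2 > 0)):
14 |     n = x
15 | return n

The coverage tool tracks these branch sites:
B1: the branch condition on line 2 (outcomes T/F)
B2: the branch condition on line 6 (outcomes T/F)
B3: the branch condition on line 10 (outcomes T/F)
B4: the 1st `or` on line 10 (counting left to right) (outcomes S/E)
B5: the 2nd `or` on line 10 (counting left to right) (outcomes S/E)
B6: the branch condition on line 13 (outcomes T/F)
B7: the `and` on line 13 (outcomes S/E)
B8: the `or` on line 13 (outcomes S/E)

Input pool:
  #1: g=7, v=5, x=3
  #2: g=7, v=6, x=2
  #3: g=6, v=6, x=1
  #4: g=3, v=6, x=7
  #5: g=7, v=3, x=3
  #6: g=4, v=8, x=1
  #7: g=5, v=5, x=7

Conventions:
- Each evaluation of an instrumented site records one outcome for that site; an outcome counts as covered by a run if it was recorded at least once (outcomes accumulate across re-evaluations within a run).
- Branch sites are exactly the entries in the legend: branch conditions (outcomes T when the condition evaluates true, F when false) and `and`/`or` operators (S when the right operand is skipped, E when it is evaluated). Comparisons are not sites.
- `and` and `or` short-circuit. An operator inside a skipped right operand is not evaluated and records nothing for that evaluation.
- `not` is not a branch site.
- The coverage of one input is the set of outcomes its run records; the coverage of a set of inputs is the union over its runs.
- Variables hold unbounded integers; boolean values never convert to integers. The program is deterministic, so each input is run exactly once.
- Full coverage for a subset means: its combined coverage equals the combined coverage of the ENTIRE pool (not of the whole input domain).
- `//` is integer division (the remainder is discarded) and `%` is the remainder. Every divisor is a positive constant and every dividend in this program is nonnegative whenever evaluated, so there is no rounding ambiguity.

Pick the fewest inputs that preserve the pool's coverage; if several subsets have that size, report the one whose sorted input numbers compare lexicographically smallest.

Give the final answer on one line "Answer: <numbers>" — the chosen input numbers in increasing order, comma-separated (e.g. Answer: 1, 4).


run #1 (g=7, v=5, x=3) runs B1->F, B2->T, B4->E, B5->E, B3->F, B7->E, B8->S, B6->T; records B1=F, B2=T, B3=F, B4=E, B5=E, B6=T, B7=E, B8=S
run #2 (g=7, v=6, x=2) runs B1->F, B2->T, B4->E, B5->E, B3->F, B7->E, B8->S, B6->T; records B1=F, B2=T, B3=F, B4=E, B5=E, B6=T, B7=E, B8=S
run #3 (g=6, v=6, x=1) runs B1->F, B2->T, B4->E, B5->E, B3->F, B7->E, B8->S, B6->T; records B1=F, B2=T, B3=F, B4=E, B5=E, B6=T, B7=E, B8=S
run #4 (g=3, v=6, x=7) runs B1->T, B2->F, B4->E, B5->S, B3->T; records B1=T, B2=F, B3=T, B4=E, B5=S
run #5 (g=7, v=3, x=3) runs B1->F, B2->T, B4->E, B5->E, B3->F, B7->E, B8->S, B6->T; records B1=F, B2=T, B3=F, B4=E, B5=E, B6=T, B7=E, B8=S
run #6 (g=4, v=8, x=1) runs B1->F, B2->T, B4->E, B5->E, B3->F, B7->E, B8->E, B6->F; records B1=F, B2=T, B3=F, B4=E, B5=E, B6=F, B7=E, B8=E
run #7 (g=5, v=5, x=7) runs B1->F, B2->T, B4->E, B5->S, B3->T; records B1=F, B2=T, B3=T, B4=E, B5=S
the full pool covers 14 outcomes: B1=T, B1=F, B2=T, B2=F, B3=T, B3=F, B4=E, B5=S, B5=E, B6=T, B6=F, B7=E, B8=S, B8=E
size 1 is not enough: best union over all size-1 subsets is 8/14
size 2 is not enough: best union over all size-2 subsets is 12/14
the canonical winner is {1, 4, 6}: size 3, full 14-outcome coverage, earliest index list among size-3 covers
Answer: 1, 4, 6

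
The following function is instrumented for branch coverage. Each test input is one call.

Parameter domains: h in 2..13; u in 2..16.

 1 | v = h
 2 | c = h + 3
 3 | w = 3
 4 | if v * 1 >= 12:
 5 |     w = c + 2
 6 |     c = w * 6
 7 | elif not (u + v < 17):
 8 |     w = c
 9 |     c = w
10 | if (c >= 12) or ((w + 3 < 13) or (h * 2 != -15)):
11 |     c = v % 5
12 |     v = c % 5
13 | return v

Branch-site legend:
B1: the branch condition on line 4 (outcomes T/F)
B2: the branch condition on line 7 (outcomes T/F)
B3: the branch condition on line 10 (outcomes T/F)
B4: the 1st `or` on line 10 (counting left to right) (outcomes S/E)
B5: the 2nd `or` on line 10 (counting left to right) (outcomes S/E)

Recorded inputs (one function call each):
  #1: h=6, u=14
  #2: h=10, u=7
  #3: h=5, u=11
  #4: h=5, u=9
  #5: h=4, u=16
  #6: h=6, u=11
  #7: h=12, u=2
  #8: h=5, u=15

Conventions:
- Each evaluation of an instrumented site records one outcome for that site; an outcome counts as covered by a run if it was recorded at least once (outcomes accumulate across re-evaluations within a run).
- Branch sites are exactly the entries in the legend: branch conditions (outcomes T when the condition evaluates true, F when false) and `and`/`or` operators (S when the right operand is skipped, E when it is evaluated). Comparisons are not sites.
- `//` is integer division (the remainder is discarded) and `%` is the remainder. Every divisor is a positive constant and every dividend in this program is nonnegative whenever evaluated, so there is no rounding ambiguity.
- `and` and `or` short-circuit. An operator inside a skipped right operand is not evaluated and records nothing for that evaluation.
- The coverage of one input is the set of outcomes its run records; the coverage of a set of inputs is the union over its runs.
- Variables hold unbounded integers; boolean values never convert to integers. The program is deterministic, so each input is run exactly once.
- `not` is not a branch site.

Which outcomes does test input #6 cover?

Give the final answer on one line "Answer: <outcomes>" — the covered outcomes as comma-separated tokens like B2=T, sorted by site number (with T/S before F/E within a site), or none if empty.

Event log for input #6 (h=6, u=11):
  B1->F, B2->T, B4->E, B5->S, B3->T
distinct outcomes covered: B1=F, B2=T, B3=T, B4=E, B5=S

Answer: B1=F, B2=T, B3=T, B4=E, B5=S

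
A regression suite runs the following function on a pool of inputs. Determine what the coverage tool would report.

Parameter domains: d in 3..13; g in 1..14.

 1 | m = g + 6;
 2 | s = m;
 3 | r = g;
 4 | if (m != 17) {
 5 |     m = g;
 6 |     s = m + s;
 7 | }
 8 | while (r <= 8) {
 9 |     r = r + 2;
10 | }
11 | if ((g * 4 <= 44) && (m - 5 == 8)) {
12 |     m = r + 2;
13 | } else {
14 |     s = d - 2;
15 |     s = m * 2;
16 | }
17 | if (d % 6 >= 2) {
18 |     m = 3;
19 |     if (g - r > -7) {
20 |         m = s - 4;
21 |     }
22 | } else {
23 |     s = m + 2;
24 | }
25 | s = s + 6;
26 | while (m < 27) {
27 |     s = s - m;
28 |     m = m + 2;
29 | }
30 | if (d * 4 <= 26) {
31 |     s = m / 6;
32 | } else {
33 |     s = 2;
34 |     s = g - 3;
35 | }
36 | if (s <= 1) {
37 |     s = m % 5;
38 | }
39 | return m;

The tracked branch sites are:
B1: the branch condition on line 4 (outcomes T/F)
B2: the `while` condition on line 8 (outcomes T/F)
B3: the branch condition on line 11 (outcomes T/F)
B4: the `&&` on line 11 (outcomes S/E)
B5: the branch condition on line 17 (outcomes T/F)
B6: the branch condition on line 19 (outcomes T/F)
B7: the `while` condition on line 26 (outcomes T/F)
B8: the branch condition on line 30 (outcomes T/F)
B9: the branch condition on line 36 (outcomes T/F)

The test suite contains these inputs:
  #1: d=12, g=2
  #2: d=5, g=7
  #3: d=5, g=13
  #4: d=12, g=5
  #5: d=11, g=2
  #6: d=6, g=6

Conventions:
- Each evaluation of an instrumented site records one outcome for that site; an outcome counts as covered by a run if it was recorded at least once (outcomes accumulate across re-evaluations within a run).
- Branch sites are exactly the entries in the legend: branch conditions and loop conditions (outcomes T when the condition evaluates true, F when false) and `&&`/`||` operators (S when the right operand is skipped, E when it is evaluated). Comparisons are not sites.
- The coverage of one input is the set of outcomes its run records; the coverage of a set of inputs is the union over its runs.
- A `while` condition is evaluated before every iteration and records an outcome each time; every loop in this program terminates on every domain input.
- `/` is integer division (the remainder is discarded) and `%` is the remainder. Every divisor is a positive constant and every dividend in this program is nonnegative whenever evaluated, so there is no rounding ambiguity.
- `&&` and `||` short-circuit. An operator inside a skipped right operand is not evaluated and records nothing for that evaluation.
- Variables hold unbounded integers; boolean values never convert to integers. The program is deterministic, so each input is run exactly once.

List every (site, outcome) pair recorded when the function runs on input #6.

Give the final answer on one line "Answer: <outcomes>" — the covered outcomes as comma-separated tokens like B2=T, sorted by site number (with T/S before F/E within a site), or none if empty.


Running input #6 (d=6, g=6), event by event:
  B1->T, B2->T, B2->T, B2->F, B4->E, B3->F, B5->F, B7->T, B7->T, B7->T
  B7->T, B7->T, B7->T, B7->T, B7->T, B7->T, B7->T, B7->T, B7->F, B8->T
  B9->F
deduplicating events, the covered set is: B1=T, B2=T, B2=F, B3=F, B4=E, B5=F, B7=T, B7=F, B8=T, B9=F
Answer: B1=T, B2=T, B2=F, B3=F, B4=E, B5=F, B7=T, B7=F, B8=T, B9=F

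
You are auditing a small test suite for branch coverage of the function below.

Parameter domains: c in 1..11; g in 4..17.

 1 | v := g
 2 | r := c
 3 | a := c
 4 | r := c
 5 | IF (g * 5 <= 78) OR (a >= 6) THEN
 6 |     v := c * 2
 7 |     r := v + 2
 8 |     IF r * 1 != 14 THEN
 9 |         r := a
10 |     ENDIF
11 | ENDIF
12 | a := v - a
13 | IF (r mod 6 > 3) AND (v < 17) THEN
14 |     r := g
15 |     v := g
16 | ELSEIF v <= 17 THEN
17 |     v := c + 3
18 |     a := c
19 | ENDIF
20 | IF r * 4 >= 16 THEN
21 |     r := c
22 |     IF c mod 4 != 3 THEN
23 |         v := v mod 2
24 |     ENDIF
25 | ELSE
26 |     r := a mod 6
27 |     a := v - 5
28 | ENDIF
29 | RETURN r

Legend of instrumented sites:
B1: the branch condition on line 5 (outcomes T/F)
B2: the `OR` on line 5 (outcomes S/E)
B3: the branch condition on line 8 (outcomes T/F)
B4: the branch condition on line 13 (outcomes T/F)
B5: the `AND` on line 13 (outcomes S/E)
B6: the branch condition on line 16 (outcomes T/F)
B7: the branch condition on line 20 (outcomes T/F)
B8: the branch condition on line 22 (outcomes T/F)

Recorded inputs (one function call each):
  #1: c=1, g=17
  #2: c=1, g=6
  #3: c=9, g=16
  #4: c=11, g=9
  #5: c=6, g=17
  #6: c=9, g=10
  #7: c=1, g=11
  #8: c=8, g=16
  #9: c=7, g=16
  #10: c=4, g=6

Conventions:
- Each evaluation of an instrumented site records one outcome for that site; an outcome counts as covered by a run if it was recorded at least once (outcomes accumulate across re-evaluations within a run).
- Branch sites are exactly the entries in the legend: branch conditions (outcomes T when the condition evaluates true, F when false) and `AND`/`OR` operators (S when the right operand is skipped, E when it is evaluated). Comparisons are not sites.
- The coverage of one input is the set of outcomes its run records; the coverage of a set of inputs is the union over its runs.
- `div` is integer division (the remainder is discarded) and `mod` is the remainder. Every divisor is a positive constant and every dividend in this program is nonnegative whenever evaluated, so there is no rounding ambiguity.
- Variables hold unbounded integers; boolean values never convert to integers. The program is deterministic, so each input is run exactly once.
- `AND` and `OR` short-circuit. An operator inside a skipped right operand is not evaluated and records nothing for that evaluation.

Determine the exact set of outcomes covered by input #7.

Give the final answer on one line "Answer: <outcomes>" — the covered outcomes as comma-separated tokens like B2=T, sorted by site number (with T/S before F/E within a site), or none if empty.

Tracing the run of input #7 (c=1, g=11):
  B2->S, B1->T, B3->T, B5->S, B4->F, B6->T, B7->F
collecting distinct outcomes: B1=T, B2=S, B3=T, B4=F, B5=S, B6=T, B7=F

Answer: B1=T, B2=S, B3=T, B4=F, B5=S, B6=T, B7=F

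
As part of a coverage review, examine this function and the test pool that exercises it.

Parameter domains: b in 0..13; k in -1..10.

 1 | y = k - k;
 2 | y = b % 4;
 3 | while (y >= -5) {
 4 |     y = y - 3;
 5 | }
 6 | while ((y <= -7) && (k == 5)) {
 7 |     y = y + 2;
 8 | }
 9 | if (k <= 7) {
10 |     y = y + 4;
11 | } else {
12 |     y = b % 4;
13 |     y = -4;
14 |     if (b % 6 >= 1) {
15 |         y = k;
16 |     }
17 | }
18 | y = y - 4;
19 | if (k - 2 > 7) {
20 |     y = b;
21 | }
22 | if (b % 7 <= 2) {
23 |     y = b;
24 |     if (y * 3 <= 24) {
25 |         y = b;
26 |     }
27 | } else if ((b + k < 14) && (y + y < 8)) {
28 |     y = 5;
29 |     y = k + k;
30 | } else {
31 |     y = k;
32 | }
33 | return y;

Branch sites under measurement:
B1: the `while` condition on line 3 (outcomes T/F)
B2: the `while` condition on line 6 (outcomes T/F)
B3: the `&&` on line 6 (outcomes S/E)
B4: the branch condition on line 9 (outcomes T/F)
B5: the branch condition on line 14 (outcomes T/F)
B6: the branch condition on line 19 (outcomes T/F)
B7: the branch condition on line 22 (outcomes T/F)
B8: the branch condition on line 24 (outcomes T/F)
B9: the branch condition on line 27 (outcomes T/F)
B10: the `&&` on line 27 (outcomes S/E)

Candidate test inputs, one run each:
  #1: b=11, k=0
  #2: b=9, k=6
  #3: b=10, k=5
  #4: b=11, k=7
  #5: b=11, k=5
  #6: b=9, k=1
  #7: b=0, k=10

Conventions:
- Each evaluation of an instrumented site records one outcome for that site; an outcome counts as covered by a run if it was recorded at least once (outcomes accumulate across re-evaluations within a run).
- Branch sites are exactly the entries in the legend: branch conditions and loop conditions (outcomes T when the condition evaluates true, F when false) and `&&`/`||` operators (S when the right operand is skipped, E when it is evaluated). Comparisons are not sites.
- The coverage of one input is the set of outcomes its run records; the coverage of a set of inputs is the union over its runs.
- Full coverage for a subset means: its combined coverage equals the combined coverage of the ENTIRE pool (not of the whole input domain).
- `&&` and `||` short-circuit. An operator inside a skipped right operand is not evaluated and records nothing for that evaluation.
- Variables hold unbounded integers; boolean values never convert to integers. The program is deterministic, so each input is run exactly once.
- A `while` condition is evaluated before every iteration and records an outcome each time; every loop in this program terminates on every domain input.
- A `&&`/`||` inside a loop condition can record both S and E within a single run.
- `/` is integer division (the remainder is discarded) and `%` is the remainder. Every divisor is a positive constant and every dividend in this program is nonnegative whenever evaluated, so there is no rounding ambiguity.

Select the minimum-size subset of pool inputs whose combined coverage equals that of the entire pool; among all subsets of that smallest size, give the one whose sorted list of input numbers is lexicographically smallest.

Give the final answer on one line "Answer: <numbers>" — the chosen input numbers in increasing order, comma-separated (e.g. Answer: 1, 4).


test 1 (b=11, k=0) fires B1->T, B1->T, B1->T, B1->F, B3->S, B2->F, B4->T, B6->F, B7->F, B10->E, B9->T; hits B1=T, B1=F, B2=F, B3=S, B4=T, B6=F, B7=F, B9=T, B10=E
test 2 (b=9, k=6) fires B1->T, B1->T, B1->T, B1->F, B3->E, B2->F, B4->T, B6->F, B7->T, B8->F; hits B1=T, B1=F, B2=F, B3=E, B4=T, B6=F, B7=T, B8=F
test 3 (b=10, k=5) fires B1->T, B1->T, B1->T, B1->F, B3->E, B2->T, B3->S, B2->F, B4->T, B6->F, B7->F, B10->S, B9->F; hits B1=T, B1=F, B2=T, B2=F, B3=S, B3=E, B4=T, B6=F, B7=F, B9=F, B10=S
test 4 (b=11, k=7) fires B1->T, B1->T, B1->T, B1->F, B3->S, B2->F, B4->T, B6->F, B7->F, B10->S, B9->F; hits B1=T, B1=F, B2=F, B3=S, B4=T, B6=F, B7=F, B9=F, B10=S
test 5 (b=11, k=5) fires B1->T, B1->T, B1->T, B1->F, B3->S, B2->F, B4->T, B6->F, B7->F, B10->S, B9->F; hits B1=T, B1=F, B2=F, B3=S, B4=T, B6=F, B7=F, B9=F, B10=S
test 6 (b=9, k=1) fires B1->T, B1->T, B1->T, B1->F, B3->E, B2->F, B4->T, B6->F, B7->T, B8->F; hits B1=T, B1=F, B2=F, B3=E, B4=T, B6=F, B7=T, B8=F
test 7 (b=0, k=10) fires B1->T, B1->T, B1->F, B3->S, B2->F, B4->F, B5->F, B6->T, B7->T, B8->T; hits B1=T, B1=F, B2=F, B3=S, B4=F, B5=F, B6=T, B7=T, B8=T
the full pool covers 19 outcomes: B1=T, B1=F, B2=T, B2=F, B3=S, B3=E, B4=T, B4=F, B5=F, B6=T, B6=F, B7=T, B7=F, B8=T, B8=F, B9=T, B9=F, B10=S, B10=E
checked all size-1 subsets: none covers 19 outcomes (max 11/19)
checked all size-2 subsets: none covers 19 outcomes (max 16/19)
checked all size-3 subsets: none covers 19 outcomes (max 18/19)
the canonical winner is {1, 2, 3, 7}: size 4, full 19-outcome coverage, earliest index list among size-4 covers
Answer: 1, 2, 3, 7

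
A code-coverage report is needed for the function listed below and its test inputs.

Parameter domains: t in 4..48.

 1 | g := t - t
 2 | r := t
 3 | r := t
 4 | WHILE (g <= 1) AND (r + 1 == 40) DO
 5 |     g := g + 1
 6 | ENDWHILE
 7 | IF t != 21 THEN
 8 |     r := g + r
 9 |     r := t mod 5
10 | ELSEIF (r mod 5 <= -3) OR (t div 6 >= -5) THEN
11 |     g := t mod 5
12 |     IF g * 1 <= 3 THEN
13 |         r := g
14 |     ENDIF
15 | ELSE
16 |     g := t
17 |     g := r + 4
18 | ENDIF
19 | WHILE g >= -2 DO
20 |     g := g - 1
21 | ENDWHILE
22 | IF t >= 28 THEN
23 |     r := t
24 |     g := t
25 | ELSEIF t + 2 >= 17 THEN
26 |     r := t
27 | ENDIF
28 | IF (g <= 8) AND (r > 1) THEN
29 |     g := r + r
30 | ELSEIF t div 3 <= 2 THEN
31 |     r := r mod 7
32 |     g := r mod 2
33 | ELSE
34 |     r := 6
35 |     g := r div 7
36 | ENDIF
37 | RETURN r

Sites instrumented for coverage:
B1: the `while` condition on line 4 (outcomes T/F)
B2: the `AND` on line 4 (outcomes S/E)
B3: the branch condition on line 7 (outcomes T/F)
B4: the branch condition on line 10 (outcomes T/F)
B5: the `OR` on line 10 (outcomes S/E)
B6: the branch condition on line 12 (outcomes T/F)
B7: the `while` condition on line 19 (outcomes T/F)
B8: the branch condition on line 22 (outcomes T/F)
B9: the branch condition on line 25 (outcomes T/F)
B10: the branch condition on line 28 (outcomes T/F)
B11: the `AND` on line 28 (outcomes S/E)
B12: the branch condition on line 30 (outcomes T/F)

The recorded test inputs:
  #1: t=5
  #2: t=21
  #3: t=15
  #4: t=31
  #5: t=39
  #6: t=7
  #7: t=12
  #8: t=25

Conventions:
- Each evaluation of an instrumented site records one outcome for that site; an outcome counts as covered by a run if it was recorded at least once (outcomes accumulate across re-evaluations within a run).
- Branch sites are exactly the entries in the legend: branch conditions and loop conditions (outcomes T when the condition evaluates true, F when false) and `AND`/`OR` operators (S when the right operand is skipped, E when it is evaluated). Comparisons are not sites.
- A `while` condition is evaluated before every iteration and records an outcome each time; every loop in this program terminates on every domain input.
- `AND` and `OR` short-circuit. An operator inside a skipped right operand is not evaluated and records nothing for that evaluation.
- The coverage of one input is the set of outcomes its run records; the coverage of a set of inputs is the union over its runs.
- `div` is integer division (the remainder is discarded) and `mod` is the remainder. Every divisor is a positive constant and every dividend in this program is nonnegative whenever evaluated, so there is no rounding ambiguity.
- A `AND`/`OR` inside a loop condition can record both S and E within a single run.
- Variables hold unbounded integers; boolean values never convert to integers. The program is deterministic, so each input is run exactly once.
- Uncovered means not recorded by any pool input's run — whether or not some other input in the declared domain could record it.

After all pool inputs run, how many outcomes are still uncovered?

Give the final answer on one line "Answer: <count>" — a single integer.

input #1, t=5: outcomes B1=F, B2=E, B3=T, B7=T, B7=F, B8=F, B9=F, B10=F, B11=E, B12=T
input #2, t=21: outcomes B1=F, B2=E, B3=F, B4=T, B5=E, B6=T, B7=T, B7=F, B8=F, B9=T, B10=T, B11=E
input #3, t=15: outcomes B1=F, B2=E, B3=T, B7=T, B7=F, B8=F, B9=T, B10=T, B11=E
input #4, t=31: outcomes B1=F, B2=E, B3=T, B7=T, B7=F, B8=T, B10=F, B11=S, B12=F
input #5, t=39: outcomes B1=T, B1=F, B2=S, B2=E, B3=T, B7=T, B7=F, B8=T, B10=F, B11=S, B12=F
input #6, t=7: outcomes B1=F, B2=E, B3=T, B7=T, B7=F, B8=F, B9=F, B10=T, B11=E
input #7, t=12: outcomes B1=F, B2=E, B3=T, B7=T, B7=F, B8=F, B9=F, B10=T, B11=E
input #8, t=25: outcomes B1=F, B2=E, B3=T, B7=T, B7=F, B8=F, B9=T, B10=T, B11=E
union over the pool: B1=T, B1=F, B2=S, B2=E, B3=T, B3=F, B4=T, B5=E, B6=T, B7=T, B7=F, B8=T, B8=F, B9=T, B9=F, B10=T, B10=F, B11=S, B11=E, B12=T, B12=F
uncovered (3 of 24): B4=F, B5=S, B6=F

Answer: 3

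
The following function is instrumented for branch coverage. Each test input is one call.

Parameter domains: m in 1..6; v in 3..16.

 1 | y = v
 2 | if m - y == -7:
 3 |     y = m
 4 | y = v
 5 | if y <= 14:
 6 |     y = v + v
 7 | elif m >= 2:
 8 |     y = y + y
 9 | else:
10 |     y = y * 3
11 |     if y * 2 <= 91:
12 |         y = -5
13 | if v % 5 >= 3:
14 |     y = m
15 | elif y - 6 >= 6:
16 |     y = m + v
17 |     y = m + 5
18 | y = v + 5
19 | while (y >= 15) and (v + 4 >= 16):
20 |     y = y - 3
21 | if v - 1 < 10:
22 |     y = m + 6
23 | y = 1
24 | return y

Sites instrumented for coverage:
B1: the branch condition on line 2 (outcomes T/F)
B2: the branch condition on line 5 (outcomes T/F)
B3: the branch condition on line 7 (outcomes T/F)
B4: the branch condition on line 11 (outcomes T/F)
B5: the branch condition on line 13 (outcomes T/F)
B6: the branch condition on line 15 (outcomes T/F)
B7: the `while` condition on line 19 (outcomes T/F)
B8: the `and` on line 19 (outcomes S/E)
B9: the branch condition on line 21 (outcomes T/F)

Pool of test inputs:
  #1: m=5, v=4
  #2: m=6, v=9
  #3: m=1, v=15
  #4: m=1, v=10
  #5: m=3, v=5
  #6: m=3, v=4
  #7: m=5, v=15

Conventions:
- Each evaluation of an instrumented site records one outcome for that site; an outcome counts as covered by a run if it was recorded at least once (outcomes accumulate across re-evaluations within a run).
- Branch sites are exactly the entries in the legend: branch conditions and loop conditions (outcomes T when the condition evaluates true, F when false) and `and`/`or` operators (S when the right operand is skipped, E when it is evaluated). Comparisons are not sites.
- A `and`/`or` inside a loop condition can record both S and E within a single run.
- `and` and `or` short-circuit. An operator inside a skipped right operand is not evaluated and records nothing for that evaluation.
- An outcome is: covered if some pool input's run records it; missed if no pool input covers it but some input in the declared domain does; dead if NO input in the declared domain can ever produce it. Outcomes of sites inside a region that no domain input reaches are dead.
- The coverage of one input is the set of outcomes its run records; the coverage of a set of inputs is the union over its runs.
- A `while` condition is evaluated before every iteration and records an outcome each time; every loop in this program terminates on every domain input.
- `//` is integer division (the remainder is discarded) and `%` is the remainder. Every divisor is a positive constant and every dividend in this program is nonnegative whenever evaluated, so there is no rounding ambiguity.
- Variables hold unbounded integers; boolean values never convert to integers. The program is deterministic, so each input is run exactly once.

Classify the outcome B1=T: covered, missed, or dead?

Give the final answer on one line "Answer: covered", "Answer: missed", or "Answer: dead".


no pool input records B1=T
but domain input (m=1, v=8) does record it -> reachable, so missed
Answer: missed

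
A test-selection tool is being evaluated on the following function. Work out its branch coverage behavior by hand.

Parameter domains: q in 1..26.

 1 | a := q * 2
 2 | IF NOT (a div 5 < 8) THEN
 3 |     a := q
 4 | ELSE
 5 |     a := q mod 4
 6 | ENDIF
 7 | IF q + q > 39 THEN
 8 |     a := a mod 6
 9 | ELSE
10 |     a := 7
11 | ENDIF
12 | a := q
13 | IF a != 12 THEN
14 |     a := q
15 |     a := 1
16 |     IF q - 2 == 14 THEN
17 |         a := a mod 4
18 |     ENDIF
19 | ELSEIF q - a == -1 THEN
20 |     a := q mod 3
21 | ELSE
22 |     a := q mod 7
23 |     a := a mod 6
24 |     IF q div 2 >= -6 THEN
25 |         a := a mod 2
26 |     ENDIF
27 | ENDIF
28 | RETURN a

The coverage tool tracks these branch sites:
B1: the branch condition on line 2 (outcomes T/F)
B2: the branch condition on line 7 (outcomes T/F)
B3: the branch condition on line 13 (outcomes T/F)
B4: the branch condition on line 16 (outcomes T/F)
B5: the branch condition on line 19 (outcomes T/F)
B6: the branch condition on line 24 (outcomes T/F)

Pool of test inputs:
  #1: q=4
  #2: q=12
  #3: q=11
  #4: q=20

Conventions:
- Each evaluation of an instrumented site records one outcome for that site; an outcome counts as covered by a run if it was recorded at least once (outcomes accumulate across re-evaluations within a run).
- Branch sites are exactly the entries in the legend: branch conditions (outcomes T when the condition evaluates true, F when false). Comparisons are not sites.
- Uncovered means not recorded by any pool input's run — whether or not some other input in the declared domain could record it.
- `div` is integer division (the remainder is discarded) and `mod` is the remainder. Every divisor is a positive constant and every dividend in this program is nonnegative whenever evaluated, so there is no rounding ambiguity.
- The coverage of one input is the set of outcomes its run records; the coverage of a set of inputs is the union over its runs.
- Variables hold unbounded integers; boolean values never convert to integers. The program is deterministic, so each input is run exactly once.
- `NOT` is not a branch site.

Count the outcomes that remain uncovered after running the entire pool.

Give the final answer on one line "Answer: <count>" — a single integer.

input #1, q=4: outcomes B1=F, B2=F, B3=T, B4=F
input #2, q=12: outcomes B1=F, B2=F, B3=F, B5=F, B6=T
input #3, q=11: outcomes B1=F, B2=F, B3=T, B4=F
input #4, q=20: outcomes B1=T, B2=T, B3=T, B4=F
union over the pool: B1=T, B1=F, B2=T, B2=F, B3=T, B3=F, B4=F, B5=F, B6=T
uncovered (3 of 12): B4=T, B5=T, B6=F

Answer: 3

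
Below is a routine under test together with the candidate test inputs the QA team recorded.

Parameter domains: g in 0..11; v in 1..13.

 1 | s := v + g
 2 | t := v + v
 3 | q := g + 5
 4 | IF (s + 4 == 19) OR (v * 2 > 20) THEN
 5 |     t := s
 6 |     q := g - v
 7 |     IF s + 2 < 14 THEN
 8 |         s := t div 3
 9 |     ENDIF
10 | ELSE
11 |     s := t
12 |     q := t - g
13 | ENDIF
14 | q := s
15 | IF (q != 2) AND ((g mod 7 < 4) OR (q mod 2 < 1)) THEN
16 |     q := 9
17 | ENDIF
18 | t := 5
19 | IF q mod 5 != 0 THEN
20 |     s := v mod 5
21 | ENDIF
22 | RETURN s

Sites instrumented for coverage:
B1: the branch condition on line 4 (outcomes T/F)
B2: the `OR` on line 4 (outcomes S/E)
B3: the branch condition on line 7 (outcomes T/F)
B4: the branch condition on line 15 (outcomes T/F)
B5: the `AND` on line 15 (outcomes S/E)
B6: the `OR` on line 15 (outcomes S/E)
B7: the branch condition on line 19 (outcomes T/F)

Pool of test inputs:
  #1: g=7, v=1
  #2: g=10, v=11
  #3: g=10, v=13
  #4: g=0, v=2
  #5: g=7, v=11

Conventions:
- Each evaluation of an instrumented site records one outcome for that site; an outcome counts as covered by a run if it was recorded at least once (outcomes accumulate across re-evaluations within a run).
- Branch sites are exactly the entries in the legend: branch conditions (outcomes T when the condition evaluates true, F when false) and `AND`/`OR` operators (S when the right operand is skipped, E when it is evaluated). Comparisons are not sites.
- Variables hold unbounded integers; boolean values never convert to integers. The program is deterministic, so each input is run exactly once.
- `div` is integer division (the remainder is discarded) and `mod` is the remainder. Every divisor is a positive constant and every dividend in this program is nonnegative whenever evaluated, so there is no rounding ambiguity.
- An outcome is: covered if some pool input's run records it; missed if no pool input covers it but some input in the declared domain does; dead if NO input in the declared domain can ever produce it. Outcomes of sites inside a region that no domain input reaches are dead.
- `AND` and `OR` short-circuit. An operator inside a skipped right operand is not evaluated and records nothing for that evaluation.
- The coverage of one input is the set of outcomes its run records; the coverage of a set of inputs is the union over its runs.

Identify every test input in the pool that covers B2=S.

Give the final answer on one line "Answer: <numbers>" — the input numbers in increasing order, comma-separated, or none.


input #1 (g=7, v=1): does not produce B2=S
input #2 (g=10, v=11): does not produce B2=S
input #3 (g=10, v=13): does not produce B2=S
input #4 (g=0, v=2): does not produce B2=S
input #5 (g=7, v=11): does not produce B2=S
Answer: none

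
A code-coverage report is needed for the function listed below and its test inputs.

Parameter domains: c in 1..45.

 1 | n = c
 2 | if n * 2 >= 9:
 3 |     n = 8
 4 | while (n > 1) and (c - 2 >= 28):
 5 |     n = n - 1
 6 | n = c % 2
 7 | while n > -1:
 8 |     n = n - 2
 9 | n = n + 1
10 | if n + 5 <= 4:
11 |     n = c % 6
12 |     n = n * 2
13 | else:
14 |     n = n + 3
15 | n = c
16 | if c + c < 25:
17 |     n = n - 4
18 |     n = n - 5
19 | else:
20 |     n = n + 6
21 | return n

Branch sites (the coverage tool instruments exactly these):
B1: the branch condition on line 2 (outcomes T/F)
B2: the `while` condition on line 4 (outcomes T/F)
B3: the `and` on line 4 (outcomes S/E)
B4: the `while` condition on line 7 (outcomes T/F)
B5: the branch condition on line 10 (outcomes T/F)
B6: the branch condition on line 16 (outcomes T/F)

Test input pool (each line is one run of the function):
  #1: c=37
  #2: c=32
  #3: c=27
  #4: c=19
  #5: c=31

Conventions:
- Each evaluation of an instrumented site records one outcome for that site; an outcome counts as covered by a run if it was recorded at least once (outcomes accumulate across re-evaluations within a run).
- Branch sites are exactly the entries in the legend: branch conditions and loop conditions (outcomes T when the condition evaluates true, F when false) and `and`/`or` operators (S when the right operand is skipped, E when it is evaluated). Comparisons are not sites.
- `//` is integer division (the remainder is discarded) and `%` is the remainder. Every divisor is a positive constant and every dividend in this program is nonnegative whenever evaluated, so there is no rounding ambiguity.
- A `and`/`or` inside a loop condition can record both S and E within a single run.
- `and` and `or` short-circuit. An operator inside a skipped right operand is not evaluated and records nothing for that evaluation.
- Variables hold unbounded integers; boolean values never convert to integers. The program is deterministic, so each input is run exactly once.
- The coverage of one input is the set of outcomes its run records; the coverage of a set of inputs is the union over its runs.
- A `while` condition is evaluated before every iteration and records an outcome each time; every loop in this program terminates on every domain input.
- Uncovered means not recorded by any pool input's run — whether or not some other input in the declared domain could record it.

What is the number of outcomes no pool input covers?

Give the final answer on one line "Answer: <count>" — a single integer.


input #1 (c=37): events B1->T, B3->E, B2->T, B3->E, B2->T, B3->E, B2->T, B3->E, B2->T, B3->E, B2->T, B3->E, B2->T, B3->E, ...; covers B1=T, B2=T, B2=F, B3=S, B3=E, B4=T, B4=F, B5=F, B6=F
input #2 (c=32): events B1->T, B3->E, B2->T, B3->E, B2->T, B3->E, B2->T, B3->E, B2->T, B3->E, B2->T, B3->E, B2->T, B3->E, ...; covers B1=T, B2=T, B2=F, B3=S, B3=E, B4=T, B4=F, B5=T, B6=F
input #3 (c=27): events B1->T, B3->E, B2->F, B4->T, B4->F, B5->F, B6->F; covers B1=T, B2=F, B3=E, B4=T, B4=F, B5=F, B6=F
input #4 (c=19): events B1->T, B3->E, B2->F, B4->T, B4->F, B5->F, B6->F; covers B1=T, B2=F, B3=E, B4=T, B4=F, B5=F, B6=F
input #5 (c=31): events B1->T, B3->E, B2->T, B3->E, B2->T, B3->E, B2->T, B3->E, B2->T, B3->E, B2->T, B3->E, B2->T, B3->E, ...; covers B1=T, B2=T, B2=F, B3=S, B3=E, B4=T, B4=F, B5=F, B6=F
union over the pool: B1=T, B2=T, B2=F, B3=S, B3=E, B4=T, B4=F, B5=T, B5=F, B6=F
uncovered (2 of 12): B1=F, B6=T
Answer: 2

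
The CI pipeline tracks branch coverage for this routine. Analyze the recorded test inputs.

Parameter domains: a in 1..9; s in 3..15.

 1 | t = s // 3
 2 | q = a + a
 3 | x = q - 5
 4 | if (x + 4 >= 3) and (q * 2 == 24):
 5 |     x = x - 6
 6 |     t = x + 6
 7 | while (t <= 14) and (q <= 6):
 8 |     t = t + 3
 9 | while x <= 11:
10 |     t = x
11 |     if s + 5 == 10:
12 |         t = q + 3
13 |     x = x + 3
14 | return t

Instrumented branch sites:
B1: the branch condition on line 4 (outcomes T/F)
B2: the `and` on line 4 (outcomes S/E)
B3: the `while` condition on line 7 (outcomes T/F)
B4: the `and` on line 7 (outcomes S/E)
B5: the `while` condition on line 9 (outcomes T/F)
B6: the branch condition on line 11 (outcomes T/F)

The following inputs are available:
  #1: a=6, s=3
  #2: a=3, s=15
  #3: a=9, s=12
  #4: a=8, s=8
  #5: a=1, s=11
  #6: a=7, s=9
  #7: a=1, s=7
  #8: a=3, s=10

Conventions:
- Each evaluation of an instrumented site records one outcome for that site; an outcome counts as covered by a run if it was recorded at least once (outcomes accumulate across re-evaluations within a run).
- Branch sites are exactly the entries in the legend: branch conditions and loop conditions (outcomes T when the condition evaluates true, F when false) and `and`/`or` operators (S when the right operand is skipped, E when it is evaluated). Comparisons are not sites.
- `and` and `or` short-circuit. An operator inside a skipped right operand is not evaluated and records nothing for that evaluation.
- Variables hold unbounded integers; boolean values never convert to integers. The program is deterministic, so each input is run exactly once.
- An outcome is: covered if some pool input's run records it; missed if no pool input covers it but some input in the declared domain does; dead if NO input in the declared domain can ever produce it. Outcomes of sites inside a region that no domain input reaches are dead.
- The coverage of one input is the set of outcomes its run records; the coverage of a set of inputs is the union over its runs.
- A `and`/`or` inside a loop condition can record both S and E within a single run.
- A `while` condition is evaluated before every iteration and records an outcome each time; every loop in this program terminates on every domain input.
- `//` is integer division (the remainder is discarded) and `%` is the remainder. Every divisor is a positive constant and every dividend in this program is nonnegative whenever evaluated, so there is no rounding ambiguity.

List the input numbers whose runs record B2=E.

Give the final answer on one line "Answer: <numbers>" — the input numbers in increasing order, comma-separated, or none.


input #1 (a=6, s=3): produces B2=E
input #2 (a=3, s=15): produces B2=E
input #3 (a=9, s=12): produces B2=E
input #4 (a=8, s=8): produces B2=E
input #5 (a=1, s=11): does not produce B2=E
input #6 (a=7, s=9): produces B2=E
input #7 (a=1, s=7): does not produce B2=E
input #8 (a=3, s=10): produces B2=E
Answer: 1, 2, 3, 4, 6, 8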